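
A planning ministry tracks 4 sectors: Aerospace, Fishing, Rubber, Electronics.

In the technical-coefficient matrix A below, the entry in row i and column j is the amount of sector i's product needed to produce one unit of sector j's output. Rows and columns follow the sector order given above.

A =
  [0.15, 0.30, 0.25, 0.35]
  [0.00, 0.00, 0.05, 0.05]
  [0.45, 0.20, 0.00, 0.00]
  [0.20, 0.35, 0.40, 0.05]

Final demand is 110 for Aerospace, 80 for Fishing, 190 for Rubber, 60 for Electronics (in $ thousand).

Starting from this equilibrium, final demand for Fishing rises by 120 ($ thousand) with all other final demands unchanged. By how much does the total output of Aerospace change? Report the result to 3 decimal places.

I − A =
  [   0.85    -0.30    -0.25    -0.35]
  [   0.00     1.00    -0.05    -0.05]
  [  -0.45    -0.20     1.00     0.00]
  [  -0.20    -0.35    -0.40     0.95]
Compute the cofactors C_ij = (−1)^(i+j)·(3×3 minor ij) of I−A; the adjugate is their transpose:
adj(I−A) = Cᵀ =
  [ 0.919000   0.483000   0.399500   0.364000]
  [ 0.040375   0.567625   0.056375   0.044750]
  [ 0.421625   0.330875   0.719625   0.172750]
  [ 0.385875   0.450125   0.407875   0.722250]
det(I−A) = Σ_j (I−A)_1j·C_1j = (0.85)(0.919000) + (-0.30)(0.040375) + (-0.25)(0.421625) + (-0.35)(0.385875) = 0.528575
(I − A)⁻¹ = adj(I−A) / det(I−A) ≈
  [   1.7386     0.9138     0.7558     0.6886]
  [   0.0764     1.0739     0.1067     0.0847]
  [   0.7977     0.6260     1.3614     0.3268]
  [   0.7300     0.8516     0.7717     1.3664]
Δx = (I − A)⁻¹ Δd with Δd having +120 in the Fishing component and 0 elsewhere.
So Δx_1 = L_12 · (+120), where L_12 = adj(I−A)_12 / det(I−A) = 0.483000 / 0.528575.
Δx_1 = 0.483000 × (+120) / 0.528575 = 57.96 / 0.528575 ≈ 109.653.

Δx_1 = 109.653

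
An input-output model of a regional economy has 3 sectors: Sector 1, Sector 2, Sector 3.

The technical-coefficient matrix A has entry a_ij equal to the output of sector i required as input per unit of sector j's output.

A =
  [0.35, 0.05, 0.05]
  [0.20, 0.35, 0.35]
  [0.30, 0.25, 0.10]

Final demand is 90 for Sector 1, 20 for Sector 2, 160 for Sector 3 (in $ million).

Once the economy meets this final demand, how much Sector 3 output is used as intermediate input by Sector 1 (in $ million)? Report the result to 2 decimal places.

I − A =
  [   0.65    -0.05    -0.05]
  [  -0.20     0.65    -0.35]
  [  -0.30    -0.25     0.90]
Cofactors of I−A, C_ij = (−1)^(i+j)·(minor ij) (rows/columns in the sector order above):
  C_11 = (0.65)(0.90) − (-0.35)(-0.25) = 0.4975
  C_12 = −[(-0.20)(0.90) − (-0.35)(-0.30)] = 0.2850
  C_13 = (-0.20)(-0.25) − (0.65)(-0.30) = 0.2450
  C_21 = −[(-0.05)(0.90) − (-0.05)(-0.25)] = 0.0575
  C_22 = (0.65)(0.90) − (-0.05)(-0.30) = 0.5700
  C_23 = −[(0.65)(-0.25) − (-0.05)(-0.30)] = 0.1775
  C_31 = (-0.05)(-0.35) − (-0.05)(0.65) = 0.0500
  C_32 = −[(0.65)(-0.35) − (-0.05)(-0.20)] = 0.2375
  C_33 = (0.65)(0.65) − (-0.05)(-0.20) = 0.4125
det(I−A) = Σ_j (I−A)_1j·C_1j = (0.65)(0.4975) + (-0.05)(0.2850) + (-0.05)(0.2450) = 0.296875
adj(I−A) = Cᵀ =
  [ 0.4975   0.0575   0.0500]
  [ 0.2850   0.5700   0.2375]
  [ 0.2450   0.1775   0.4125]
(I − A)⁻¹ = adj(I−A) / det(I−A) ≈
  [   1.6758     0.1937     0.1684]
  [   0.9600     1.9200     0.8000]
  [   0.8253     0.5979     1.3895]
First solve x = (I − A)⁻¹ d = adj(I−A)·d / det(I−A); in particular x_1 = (0.4975·90 + 0.0575·20 + 0.0500·160) / 0.296875 = 53.925 / 0.296875 ≈ 181.6421.
Intermediate flow from 3 to 1: z_31 = a_31 · x_1 = 0.30 × 53.925 / 0.296875 = 16.1775 / 0.296875 ≈ 54.49.

z_31 = 54.49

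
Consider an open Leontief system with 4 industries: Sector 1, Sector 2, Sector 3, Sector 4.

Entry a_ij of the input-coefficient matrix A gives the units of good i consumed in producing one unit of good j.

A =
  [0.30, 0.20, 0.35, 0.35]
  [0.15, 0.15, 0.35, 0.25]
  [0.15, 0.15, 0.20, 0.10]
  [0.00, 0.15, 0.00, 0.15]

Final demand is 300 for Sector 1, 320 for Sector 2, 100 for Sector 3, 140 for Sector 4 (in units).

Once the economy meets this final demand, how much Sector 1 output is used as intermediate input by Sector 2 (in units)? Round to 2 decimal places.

z_12 = 178.14

I − A =
  [   0.70    -0.20    -0.35    -0.35]
  [  -0.15     0.85    -0.35    -0.25]
  [  -0.15    -0.15     0.80    -0.10]
  [   0.00    -0.15     0.00     0.85]
Compute the cofactors C_ij = (−1)^(i+j)·(3×3 minor ij) of I−A; the adjugate is their transpose:
adj(I−A) = Cᵀ =
  [ 0.498125   0.227875   0.317625   0.309500]
  [ 0.146625   0.431375   0.252875   0.217000]
  [ 0.124125   0.133125   0.446125   0.142750]
  [ 0.025875   0.076125   0.044625   0.352250]
det(I−A) = Σ_j (I−A)_1j·C_1j = (0.70)(0.498125) + (-0.20)(0.146625) + (-0.35)(0.124125) + (-0.35)(0.025875) = 0.2668625
(I − A)⁻¹ = adj(I−A) / det(I−A) ≈
  [   1.8666     0.8539     1.1902     1.1598]
  [   0.5494     1.6165     0.9476     0.8132]
  [   0.4651     0.4989     1.6717     0.5349]
  [   0.0970     0.2853     0.1672     1.3200]
First solve x = (I − A)⁻¹ d = adj(I−A)·d / det(I−A); in particular x_2 = (0.146625·300 + 0.431375·320 + 0.252875·100 + 0.217000·140) / 0.2668625 = 237.695 / 0.2668625 ≈ 890.7021.
Intermediate flow from 1 to 2: z_12 = a_12 · x_2 = 0.20 × 237.695 / 0.2668625 = 47.539 / 0.2668625 ≈ 178.14.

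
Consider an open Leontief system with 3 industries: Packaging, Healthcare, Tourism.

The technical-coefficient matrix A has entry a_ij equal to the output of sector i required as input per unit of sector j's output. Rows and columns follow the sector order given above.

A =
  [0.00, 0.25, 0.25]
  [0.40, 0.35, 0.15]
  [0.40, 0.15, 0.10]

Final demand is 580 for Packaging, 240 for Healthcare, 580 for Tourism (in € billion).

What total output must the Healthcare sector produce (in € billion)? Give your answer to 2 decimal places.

I − A =
  [   1.00    -0.25    -0.25]
  [  -0.40     0.65    -0.15]
  [  -0.40    -0.15     0.90]
Cofactors of I−A, C_ij = (−1)^(i+j)·(minor ij) (rows/columns in the sector order above):
  C_11 = (0.65)(0.90) − (-0.15)(-0.15) = 0.5625
  C_12 = −[(-0.40)(0.90) − (-0.15)(-0.40)] = 0.4200
  C_13 = (-0.40)(-0.15) − (0.65)(-0.40) = 0.3200
  C_21 = −[(-0.25)(0.90) − (-0.25)(-0.15)] = 0.2625
  C_22 = (1.00)(0.90) − (-0.25)(-0.40) = 0.8000
  C_23 = −[(1.00)(-0.15) − (-0.25)(-0.40)] = 0.2500
  C_31 = (-0.25)(-0.15) − (-0.25)(0.65) = 0.2000
  C_32 = −[(1.00)(-0.15) − (-0.25)(-0.40)] = 0.2500
  C_33 = (1.00)(0.65) − (-0.25)(-0.40) = 0.5500
det(I−A) = Σ_j (I−A)_1j·C_1j = (1.00)(0.5625) + (-0.25)(0.4200) + (-0.25)(0.3200) = 0.3775
adj(I−A) = Cᵀ =
  [ 0.5625   0.2625   0.2000]
  [ 0.4200   0.8000   0.2500]
  [ 0.3200   0.2500   0.5500]
(I − A)⁻¹ = adj(I−A) / det(I−A) ≈
  [   1.4901     0.6954     0.5298]
  [   1.1126     2.1192     0.6623]
  [   0.8477     0.6623     1.4570]
x = (I − A)⁻¹ d = adj(I−A)·d / det(I−A), with det(I−A) = 0.3775:
  x_1 = (0.5625·580 + 0.2625·240 + 0.2000·580) / 0.3775 = 505.25 / 0.3775 ≈ 1338.41
  x_2 = (0.4200·580 + 0.8000·240 + 0.2500·580) / 0.3775 = 580.60 / 0.3775 ≈ 1538.01
  x_3 = (0.3200·580 + 0.2500·240 + 0.5500·580) / 0.3775 = 564.60 / 0.3775 ≈ 1495.63

x_2 = 1538.01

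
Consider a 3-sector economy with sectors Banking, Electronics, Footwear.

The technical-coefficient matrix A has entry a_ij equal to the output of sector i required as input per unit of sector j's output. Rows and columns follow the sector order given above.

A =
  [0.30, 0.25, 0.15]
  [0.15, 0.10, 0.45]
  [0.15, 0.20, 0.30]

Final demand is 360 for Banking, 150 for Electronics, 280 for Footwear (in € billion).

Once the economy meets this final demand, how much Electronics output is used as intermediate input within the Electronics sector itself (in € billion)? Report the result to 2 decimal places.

I − A =
  [   0.70    -0.25    -0.15]
  [  -0.15     0.90    -0.45]
  [  -0.15    -0.20     0.70]
Cofactors of I−A, C_ij = (−1)^(i+j)·(minor ij) (rows/columns in the sector order above):
  C_11 = (0.90)(0.70) − (-0.45)(-0.20) = 0.5400
  C_12 = −[(-0.15)(0.70) − (-0.45)(-0.15)] = 0.1725
  C_13 = (-0.15)(-0.20) − (0.90)(-0.15) = 0.1650
  C_21 = −[(-0.25)(0.70) − (-0.15)(-0.20)] = 0.2050
  C_22 = (0.70)(0.70) − (-0.15)(-0.15) = 0.4675
  C_23 = −[(0.70)(-0.20) − (-0.25)(-0.15)] = 0.1775
  C_31 = (-0.25)(-0.45) − (-0.15)(0.90) = 0.2475
  C_32 = −[(0.70)(-0.45) − (-0.15)(-0.15)] = 0.3375
  C_33 = (0.70)(0.90) − (-0.25)(-0.15) = 0.5925
det(I−A) = Σ_j (I−A)_1j·C_1j = (0.70)(0.5400) + (-0.25)(0.1725) + (-0.15)(0.1650) = 0.310125
adj(I−A) = Cᵀ =
  [ 0.5400   0.2050   0.2475]
  [ 0.1725   0.4675   0.3375]
  [ 0.1650   0.1775   0.5925]
(I − A)⁻¹ = adj(I−A) / det(I−A) ≈
  [   1.7412     0.6610     0.7981]
  [   0.5562     1.5075     1.0883]
  [   0.5320     0.5723     1.9105]
First solve x = (I − A)⁻¹ d = adj(I−A)·d / det(I−A); in particular x_E = (0.1725·360 + 0.4675·150 + 0.3375·280) / 0.310125 = 226.725 / 0.310125 ≈ 731.0762.
Intermediate flow from E to E: z_EE = a_EE · x_E = 0.10 × 226.725 / 0.310125 = 22.6725 / 0.310125 ≈ 73.11.

z_EE = 73.11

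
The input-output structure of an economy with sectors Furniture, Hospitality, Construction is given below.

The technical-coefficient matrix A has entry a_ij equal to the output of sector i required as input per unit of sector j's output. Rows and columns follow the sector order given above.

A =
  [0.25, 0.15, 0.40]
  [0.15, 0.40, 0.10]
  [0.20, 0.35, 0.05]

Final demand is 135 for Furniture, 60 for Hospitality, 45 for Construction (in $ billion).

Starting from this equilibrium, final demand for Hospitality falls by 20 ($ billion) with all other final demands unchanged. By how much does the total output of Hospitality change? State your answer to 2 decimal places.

Δx_H = -41.09

I − A =
  [   0.75    -0.15    -0.40]
  [  -0.15     0.60    -0.10]
  [  -0.20    -0.35     0.95]
Cofactors of I−A, C_ij = (−1)^(i+j)·(minor ij) (rows/columns in the sector order above):
  C_11 = (0.60)(0.95) − (-0.10)(-0.35) = 0.5350
  C_12 = −[(-0.15)(0.95) − (-0.10)(-0.20)] = 0.1625
  C_13 = (-0.15)(-0.35) − (0.60)(-0.20) = 0.1725
  C_21 = −[(-0.15)(0.95) − (-0.40)(-0.35)] = 0.2825
  C_22 = (0.75)(0.95) − (-0.40)(-0.20) = 0.6325
  C_23 = −[(0.75)(-0.35) − (-0.15)(-0.20)] = 0.2925
  C_31 = (-0.15)(-0.10) − (-0.40)(0.60) = 0.2550
  C_32 = −[(0.75)(-0.10) − (-0.40)(-0.15)] = 0.1350
  C_33 = (0.75)(0.60) − (-0.15)(-0.15) = 0.4275
det(I−A) = Σ_j (I−A)_1j·C_1j = (0.75)(0.5350) + (-0.15)(0.1625) + (-0.40)(0.1725) = 0.307875
adj(I−A) = Cᵀ =
  [ 0.5350   0.2825   0.2550]
  [ 0.1625   0.6325   0.1350]
  [ 0.1725   0.2925   0.4275]
(I − A)⁻¹ = adj(I−A) / det(I−A) ≈
  [   1.7377     0.9176     0.8283]
  [   0.5278     2.0544     0.4385]
  [   0.5603     0.9501     1.3886]
Δx = (I − A)⁻¹ Δd with Δd having -20 in the Hospitality component and 0 elsewhere.
So Δx_H = L_HH · (-20), where L_HH = adj(I−A)_HH / det(I−A) = 0.6325 / 0.307875.
Δx_H = 0.6325 × (-20) / 0.307875 = -12.65 / 0.307875 ≈ -41.09.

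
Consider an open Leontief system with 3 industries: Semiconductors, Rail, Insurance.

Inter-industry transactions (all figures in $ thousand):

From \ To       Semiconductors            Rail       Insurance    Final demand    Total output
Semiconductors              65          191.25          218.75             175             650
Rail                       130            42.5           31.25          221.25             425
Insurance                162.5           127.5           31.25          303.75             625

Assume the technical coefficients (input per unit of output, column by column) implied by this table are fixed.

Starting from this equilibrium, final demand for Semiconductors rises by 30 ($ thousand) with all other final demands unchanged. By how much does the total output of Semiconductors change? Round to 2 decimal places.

Δx_1 = 44.59

Technical coefficients a_ij = z_ij / X_j:
  a_11 = 65/650 = 0.10, a_21 = 130/650 = 0.20, a_31 = 162.5/650 = 0.25
  a_12 = 191.25/425 = 0.45, a_22 = 42.5/425 = 0.10, a_32 = 127.5/425 = 0.30
  a_13 = 218.75/625 = 0.35, a_23 = 31.25/625 = 0.05, a_33 = 31.25/625 = 0.05
I − A =
  [   0.90    -0.45    -0.35]
  [  -0.20     0.90    -0.05]
  [  -0.25    -0.30     0.95]
Cofactors of I−A, C_ij = (−1)^(i+j)·(minor ij) (rows/columns in the sector order above):
  C_11 = (0.90)(0.95) − (-0.05)(-0.30) = 0.8400
  C_12 = −[(-0.20)(0.95) − (-0.05)(-0.25)] = 0.2025
  C_13 = (-0.20)(-0.30) − (0.90)(-0.25) = 0.2850
  C_21 = −[(-0.45)(0.95) − (-0.35)(-0.30)] = 0.5325
  C_22 = (0.90)(0.95) − (-0.35)(-0.25) = 0.7675
  C_23 = −[(0.90)(-0.30) − (-0.45)(-0.25)] = 0.3825
  C_31 = (-0.45)(-0.05) − (-0.35)(0.90) = 0.3375
  C_32 = −[(0.90)(-0.05) − (-0.35)(-0.20)] = 0.1150
  C_33 = (0.90)(0.90) − (-0.45)(-0.20) = 0.7200
det(I−A) = Σ_j (I−A)_1j·C_1j = (0.90)(0.8400) + (-0.45)(0.2025) + (-0.35)(0.2850) = 0.565125
adj(I−A) = Cᵀ =
  [ 0.8400   0.5325   0.3375]
  [ 0.2025   0.7675   0.1150]
  [ 0.2850   0.3825   0.7200]
(I − A)⁻¹ = adj(I−A) / det(I−A) ≈
  [   1.4864     0.9423     0.5972]
  [   0.3583     1.3581     0.2035]
  [   0.5043     0.6768     1.2741]
Δx = (I − A)⁻¹ Δd with Δd having +30 in the Semiconductors component and 0 elsewhere.
So Δx_1 = L_11 · (+30), where L_11 = adj(I−A)_11 / det(I−A) = 0.8400 / 0.565125.
Δx_1 = 0.8400 × (+30) / 0.565125 = 25.20 / 0.565125 ≈ 44.59.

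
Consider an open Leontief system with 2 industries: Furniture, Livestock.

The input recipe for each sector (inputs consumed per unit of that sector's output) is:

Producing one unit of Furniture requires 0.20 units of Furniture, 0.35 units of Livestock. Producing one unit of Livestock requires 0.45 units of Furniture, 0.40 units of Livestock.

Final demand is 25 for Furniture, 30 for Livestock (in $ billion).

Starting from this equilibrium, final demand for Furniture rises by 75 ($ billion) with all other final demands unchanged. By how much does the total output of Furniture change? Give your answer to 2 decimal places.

Δx_1 = 139.53

I − A =
  [   0.80    -0.45]
  [  -0.35     0.60]
det(I−A) = (0.80)(0.60) − (-0.45)(-0.35) = 0.3225
adj(I−A) = [[0.60, 0.45], [0.35, 0.80]]
(I − A)⁻¹ = adj(I−A) / det(I−A) ≈
  [   1.8605     1.3953]
  [   1.0853     2.4806]
Δx = (I − A)⁻¹ Δd with Δd having +75 in the Furniture component and 0 elsewhere.
So Δx_1 = L_11 · (+75), where L_11 = adj(I−A)_11 / det(I−A) = 0.60 / 0.3225.
Δx_1 = 0.60 × (+75) / 0.3225 = 45.00 / 0.3225 ≈ 139.53.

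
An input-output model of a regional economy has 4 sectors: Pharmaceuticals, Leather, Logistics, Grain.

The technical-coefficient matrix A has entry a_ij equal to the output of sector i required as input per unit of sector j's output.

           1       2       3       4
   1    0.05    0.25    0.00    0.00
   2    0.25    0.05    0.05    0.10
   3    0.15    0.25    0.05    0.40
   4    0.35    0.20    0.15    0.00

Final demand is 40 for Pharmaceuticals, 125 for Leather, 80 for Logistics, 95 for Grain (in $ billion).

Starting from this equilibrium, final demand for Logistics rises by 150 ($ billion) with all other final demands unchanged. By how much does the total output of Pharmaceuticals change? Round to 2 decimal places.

Δx_1 = 3.49

I − A =
  [   0.95    -0.25     0.00     0.00]
  [  -0.25     0.95    -0.05    -0.10]
  [  -0.15    -0.25     0.95    -0.40]
  [  -0.35    -0.20    -0.15     1.00]
Compute the cofactors C_ij = (−1)^(i+j)·(3×3 minor ij) of I−A; the adjugate is their transpose:
adj(I−A) = Cᵀ =
  [ 0.806250   0.222500   0.016250   0.028750]
  [ 0.272500   0.845500   0.061750   0.109250]
  [ 0.363750   0.386000   0.812250   0.363500]
  [ 0.391250   0.304875   0.139875   0.784250]
det(I−A) = Σ_j (I−A)_1j·C_1j = (0.95)(0.806250) + (-0.25)(0.272500) + (0.00)(0.363750) + (0.00)(0.391250) = 0.6978125
(I − A)⁻¹ = adj(I−A) / det(I−A) ≈
  [   1.1554     0.3189     0.0233     0.0412]
  [   0.3905     1.2116     0.0885     0.1566]
  [   0.5213     0.5532     1.1640     0.5209]
  [   0.5607     0.4369     0.2004     1.1239]
Δx = (I − A)⁻¹ Δd with Δd having +150 in the Logistics component and 0 elsewhere.
So Δx_1 = L_13 · (+150), where L_13 = adj(I−A)_13 / det(I−A) = 0.016250 / 0.6978125.
Δx_1 = 0.016250 × (+150) / 0.6978125 = 2.4375 / 0.6978125 ≈ 3.49.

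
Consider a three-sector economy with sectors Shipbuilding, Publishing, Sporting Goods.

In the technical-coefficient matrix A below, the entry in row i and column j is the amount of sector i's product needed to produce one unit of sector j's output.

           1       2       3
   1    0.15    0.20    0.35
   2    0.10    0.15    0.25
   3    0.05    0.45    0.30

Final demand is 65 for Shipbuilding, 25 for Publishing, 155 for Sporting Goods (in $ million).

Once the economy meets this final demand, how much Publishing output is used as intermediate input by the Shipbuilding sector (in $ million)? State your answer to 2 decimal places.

I − A =
  [   0.85    -0.20    -0.35]
  [  -0.10     0.85    -0.25]
  [  -0.05    -0.45     0.70]
Cofactors of I−A, C_ij = (−1)^(i+j)·(minor ij) (rows/columns in the sector order above):
  C_11 = (0.85)(0.70) − (-0.25)(-0.45) = 0.4825
  C_12 = −[(-0.10)(0.70) − (-0.25)(-0.05)] = 0.0825
  C_13 = (-0.10)(-0.45) − (0.85)(-0.05) = 0.0875
  C_21 = −[(-0.20)(0.70) − (-0.35)(-0.45)] = 0.2975
  C_22 = (0.85)(0.70) − (-0.35)(-0.05) = 0.5775
  C_23 = −[(0.85)(-0.45) − (-0.20)(-0.05)] = 0.3925
  C_31 = (-0.20)(-0.25) − (-0.35)(0.85) = 0.3475
  C_32 = −[(0.85)(-0.25) − (-0.35)(-0.10)] = 0.2475
  C_33 = (0.85)(0.85) − (-0.20)(-0.10) = 0.7025
det(I−A) = Σ_j (I−A)_1j·C_1j = (0.85)(0.4825) + (-0.20)(0.0825) + (-0.35)(0.0875) = 0.3630
adj(I−A) = Cᵀ =
  [ 0.4825   0.2975   0.3475]
  [ 0.0825   0.5775   0.2475]
  [ 0.0875   0.3925   0.7025]
(I − A)⁻¹ = adj(I−A) / det(I−A) ≈
  [   1.3292     0.8196     0.9573]
  [   0.2273     1.5909     0.6818]
  [   0.2410     1.0813     1.9353]
First solve x = (I − A)⁻¹ d = adj(I−A)·d / det(I−A); in particular x_1 = (0.4825·65 + 0.2975·25 + 0.3475·155) / 0.3630 = 92.6625 / 0.3630 ≈ 255.2686.
Intermediate flow from 2 to 1: z_21 = a_21 · x_1 = 0.10 × 92.6625 / 0.3630 = 9.26625 / 0.3630 ≈ 25.53.

z_21 = 25.53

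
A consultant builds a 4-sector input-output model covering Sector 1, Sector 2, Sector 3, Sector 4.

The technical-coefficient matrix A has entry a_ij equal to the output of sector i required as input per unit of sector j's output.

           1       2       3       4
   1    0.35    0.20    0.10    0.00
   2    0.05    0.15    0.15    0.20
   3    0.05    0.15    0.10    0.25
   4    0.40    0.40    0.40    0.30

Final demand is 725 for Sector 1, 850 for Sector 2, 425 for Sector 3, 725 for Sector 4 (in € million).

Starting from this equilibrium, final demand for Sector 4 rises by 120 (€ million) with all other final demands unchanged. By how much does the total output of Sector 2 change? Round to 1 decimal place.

I − A =
  [   0.65    -0.20    -0.10     0.00]
  [  -0.05     0.85    -0.15    -0.20]
  [  -0.05    -0.15     0.90    -0.25]
  [  -0.40    -0.40    -0.40     0.70]
Compute the cofactors C_ij = (−1)^(i+j)·(3×3 minor ij) of I−A; the adjugate is their transpose:
adj(I−A) = Cᵀ =
  [ 0.335750   0.126500   0.088500   0.067750]
  [ 0.122750   0.331000   0.131750   0.141625]
  [ 0.133000   0.160250   0.311750   0.157125]
  [ 0.338000   0.353000   0.304000   0.467125]
det(I−A) = Σ_j (I−A)_1j·C_1j = (0.65)(0.335750) + (-0.20)(0.122750) + (-0.10)(0.133000) + (0.00)(0.338000) = 0.1803875
(I − A)⁻¹ = adj(I−A) / det(I−A) ≈
  [   1.8613     0.7013     0.4906     0.3756]
  [   0.6805     1.8349     0.7304     0.7851]
  [   0.7373     0.8884     1.7282     0.8710]
  [   1.8737     1.9569     1.6853     2.5896]
Δx = (I − A)⁻¹ Δd with Δd having +120 in the Sector 4 component and 0 elsewhere.
So Δx_2 = L_24 · (+120), where L_24 = adj(I−A)_24 / det(I−A) = 0.141625 / 0.1803875.
Δx_2 = 0.141625 × (+120) / 0.1803875 = 16.995 / 0.1803875 ≈ 94.2.

Δx_2 = 94.2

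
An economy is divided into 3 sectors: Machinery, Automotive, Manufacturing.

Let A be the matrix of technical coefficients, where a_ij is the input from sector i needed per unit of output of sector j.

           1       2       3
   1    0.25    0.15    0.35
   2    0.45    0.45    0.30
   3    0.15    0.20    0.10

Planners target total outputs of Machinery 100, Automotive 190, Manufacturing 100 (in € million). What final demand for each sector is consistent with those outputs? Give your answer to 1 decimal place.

I − A =
  [   0.75    -0.15    -0.35]
  [  -0.45     0.55    -0.30]
  [  -0.15    -0.20     0.90]
d = (I − A) x:
  d_1 = (+0.75)·100 + (-0.15)·190 + (-0.35)·100 = 11.5
  d_2 = (-0.45)·100 + (+0.55)·190 + (-0.30)·100 = 29.5
  d_3 = (-0.15)·100 + (-0.20)·190 + (+0.90)·100 = 37.0

d_1 = 11.5, d_2 = 29.5, d_3 = 37.0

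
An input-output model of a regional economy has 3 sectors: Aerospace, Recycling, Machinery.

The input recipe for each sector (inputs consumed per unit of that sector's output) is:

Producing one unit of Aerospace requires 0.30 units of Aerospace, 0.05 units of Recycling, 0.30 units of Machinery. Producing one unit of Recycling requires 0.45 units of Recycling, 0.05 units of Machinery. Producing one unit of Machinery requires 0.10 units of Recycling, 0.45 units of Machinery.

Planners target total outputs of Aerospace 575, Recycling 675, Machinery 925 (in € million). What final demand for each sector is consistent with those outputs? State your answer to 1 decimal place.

d_A = 402.5, d_R = 250.0, d_M = 302.5

I − A =
  [   0.70     0.00     0.00]
  [  -0.05     0.55    -0.10]
  [  -0.30    -0.05     0.55]
d = (I − A) x:
  d_A = (+0.70)·575 + (+0.00)·675 + (+0.00)·925 = 402.5
  d_R = (-0.05)·575 + (+0.55)·675 + (-0.10)·925 = 250.0
  d_M = (-0.30)·575 + (-0.05)·675 + (+0.55)·925 = 302.5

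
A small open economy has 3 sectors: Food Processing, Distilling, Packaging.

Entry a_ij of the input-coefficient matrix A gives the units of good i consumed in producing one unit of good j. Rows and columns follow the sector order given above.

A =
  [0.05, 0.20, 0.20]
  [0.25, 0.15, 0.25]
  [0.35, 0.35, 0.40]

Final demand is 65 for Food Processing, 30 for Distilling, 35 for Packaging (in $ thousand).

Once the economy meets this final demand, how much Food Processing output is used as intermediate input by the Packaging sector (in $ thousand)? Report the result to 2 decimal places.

z_13 = 45.95

I − A =
  [   0.95    -0.20    -0.20]
  [  -0.25     0.85    -0.25]
  [  -0.35    -0.35     0.60]
Cofactors of I−A, C_ij = (−1)^(i+j)·(minor ij) (rows/columns in the sector order above):
  C_11 = (0.85)(0.60) − (-0.25)(-0.35) = 0.4225
  C_12 = −[(-0.25)(0.60) − (-0.25)(-0.35)] = 0.2375
  C_13 = (-0.25)(-0.35) − (0.85)(-0.35) = 0.3850
  C_21 = −[(-0.20)(0.60) − (-0.20)(-0.35)] = 0.1900
  C_22 = (0.95)(0.60) − (-0.20)(-0.35) = 0.5000
  C_23 = −[(0.95)(-0.35) − (-0.20)(-0.35)] = 0.4025
  C_31 = (-0.20)(-0.25) − (-0.20)(0.85) = 0.2200
  C_32 = −[(0.95)(-0.25) − (-0.20)(-0.25)] = 0.2875
  C_33 = (0.95)(0.85) − (-0.20)(-0.25) = 0.7575
det(I−A) = Σ_j (I−A)_1j·C_1j = (0.95)(0.4225) + (-0.20)(0.2375) + (-0.20)(0.3850) = 0.276875
adj(I−A) = Cᵀ =
  [ 0.4225   0.1900   0.2200]
  [ 0.2375   0.5000   0.2875]
  [ 0.3850   0.4025   0.7575]
(I − A)⁻¹ = adj(I−A) / det(I−A) ≈
  [   1.5260     0.6862     0.7946]
  [   0.8578     1.8059     1.0384]
  [   1.3905     1.4537     2.7359]
First solve x = (I − A)⁻¹ d = adj(I−A)·d / det(I−A); in particular x_3 = (0.3850·65 + 0.4025·30 + 0.7575·35) / 0.276875 = 63.6125 / 0.276875 ≈ 229.7517.
Intermediate flow from 1 to 3: z_13 = a_13 · x_3 = 0.20 × 63.6125 / 0.276875 = 12.7225 / 0.276875 ≈ 45.95.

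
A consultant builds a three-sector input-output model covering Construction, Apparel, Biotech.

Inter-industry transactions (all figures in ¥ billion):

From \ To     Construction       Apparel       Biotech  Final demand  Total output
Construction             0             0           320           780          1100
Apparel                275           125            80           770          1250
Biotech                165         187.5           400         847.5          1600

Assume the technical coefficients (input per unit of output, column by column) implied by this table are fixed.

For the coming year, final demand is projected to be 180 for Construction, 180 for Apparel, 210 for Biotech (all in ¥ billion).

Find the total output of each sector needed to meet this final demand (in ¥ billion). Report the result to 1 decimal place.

x_C = 258.1, x_A = 293.4, x_B = 390.3

Technical coefficients a_ij = z_ij / X_j:
  a_CC = 0/1100 = 0.00, a_AC = 275/1100 = 0.25, a_BC = 165/1100 = 0.15
  a_CA = 0/1250 = 0.00, a_AA = 125/1250 = 0.10, a_BA = 187.5/1250 = 0.15
  a_CB = 320/1600 = 0.20, a_AB = 80/1600 = 0.05, a_BB = 400/1600 = 0.25
I − A =
  [   1.00     0.00    -0.20]
  [  -0.25     0.90    -0.05]
  [  -0.15    -0.15     0.75]
Cofactors of I−A, C_ij = (−1)^(i+j)·(minor ij) (rows/columns in the sector order above):
  C_11 = (0.90)(0.75) − (-0.05)(-0.15) = 0.6675
  C_12 = −[(-0.25)(0.75) − (-0.05)(-0.15)] = 0.1950
  C_13 = (-0.25)(-0.15) − (0.90)(-0.15) = 0.1725
  C_21 = −[(0.00)(0.75) − (-0.20)(-0.15)] = 0.0300
  C_22 = (1.00)(0.75) − (-0.20)(-0.15) = 0.7200
  C_23 = −[(1.00)(-0.15) − (0.00)(-0.15)] = 0.1500
  C_31 = (0.00)(-0.05) − (-0.20)(0.90) = 0.1800
  C_32 = −[(1.00)(-0.05) − (-0.20)(-0.25)] = 0.1000
  C_33 = (1.00)(0.90) − (0.00)(-0.25) = 0.9000
det(I−A) = Σ_j (I−A)_1j·C_1j = (1.00)(0.6675) + (0.00)(0.1950) + (-0.20)(0.1725) = 0.6330
adj(I−A) = Cᵀ =
  [ 0.6675   0.0300   0.1800]
  [ 0.1950   0.7200   0.1000]
  [ 0.1725   0.1500   0.9000]
(I − A)⁻¹ = adj(I−A) / det(I−A) ≈
  [   1.0545     0.0474     0.2844]
  [   0.3081     1.1374     0.1580]
  [   0.2725     0.2370     1.4218]
x = (I − A)⁻¹ d = adj(I−A)·d / det(I−A), with det(I−A) = 0.6330:
  x_C = (0.6675·180 + 0.0300·180 + 0.1800·210) / 0.6330 = 163.35 / 0.6330 ≈ 258.1
  x_A = (0.1950·180 + 0.7200·180 + 0.1000·210) / 0.6330 = 185.70 / 0.6330 ≈ 293.4
  x_B = (0.1725·180 + 0.1500·180 + 0.9000·210) / 0.6330 = 247.05 / 0.6330 ≈ 390.3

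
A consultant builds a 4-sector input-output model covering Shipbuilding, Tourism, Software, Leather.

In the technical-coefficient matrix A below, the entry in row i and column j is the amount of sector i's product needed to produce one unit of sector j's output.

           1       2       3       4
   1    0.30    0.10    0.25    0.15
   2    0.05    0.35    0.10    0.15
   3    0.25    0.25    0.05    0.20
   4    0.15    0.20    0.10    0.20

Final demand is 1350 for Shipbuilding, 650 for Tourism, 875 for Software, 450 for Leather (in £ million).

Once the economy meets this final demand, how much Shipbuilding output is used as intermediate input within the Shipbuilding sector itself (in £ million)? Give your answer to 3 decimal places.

z_11 = 1136.537

I − A =
  [   0.70    -0.10    -0.25    -0.15]
  [  -0.05     0.65    -0.10    -0.15]
  [  -0.25    -0.25     0.95    -0.20]
  [  -0.15    -0.20    -0.10     0.80]
Compute the cofactors C_ij = (−1)^(i+j)·(3×3 minor ij) of I−A; the adjugate is their transpose:
adj(I−A) = Cᵀ =
  [ 0.424750   0.166250   0.144750   0.147000]
  [ 0.085125   0.435375   0.080625   0.117750]
  [ 0.159625   0.192875   0.320625   0.146250]
  [ 0.120875   0.164125   0.087375   0.363750]
det(I−A) = Σ_j (I−A)_1j·C_1j = (0.70)(0.424750) + (-0.10)(0.085125) + (-0.25)(0.159625) + (-0.15)(0.120875) = 0.230775
(I − A)⁻¹ = adj(I−A) / det(I−A) ≈
  [   1.8405     0.7204     0.6272     0.6370]
  [   0.3689     1.8866     0.3494     0.5102]
  [   0.6917     0.8358     1.3893     0.6337]
  [   0.5238     0.7112     0.3786     1.5762]
First solve x = (I − A)⁻¹ d = adj(I−A)·d / det(I−A); in particular x_1 = (0.424750·1350 + 0.166250·650 + 0.144750·875 + 0.147000·450) / 0.230775 = 874.28125 / 0.230775 ≈ 3788.45737.
Intermediate flow from 1 to 1: z_11 = a_11 · x_1 = 0.30 × 874.28125 / 0.230775 = 262.284375 / 0.230775 ≈ 1136.537.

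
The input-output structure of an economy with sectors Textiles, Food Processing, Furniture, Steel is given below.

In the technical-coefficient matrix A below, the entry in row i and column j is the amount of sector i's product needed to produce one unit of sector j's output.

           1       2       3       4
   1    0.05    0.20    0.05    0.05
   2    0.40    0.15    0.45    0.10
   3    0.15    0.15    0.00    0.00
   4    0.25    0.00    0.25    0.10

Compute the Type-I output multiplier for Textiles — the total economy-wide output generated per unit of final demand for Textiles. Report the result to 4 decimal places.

m_1 = 2.8207

I − A =
  [   0.95    -0.20    -0.05    -0.05]
  [  -0.40     0.85    -0.45    -0.10]
  [  -0.15    -0.15     1.00     0.00]
  [  -0.25     0.00    -0.25     0.90]
Compute the cofactors C_ij = (−1)^(i+j)·(3×3 minor ij) of I−A; the adjugate is their transpose:
adj(I−A) = Cᵀ =
  [ 0.700500   0.188625   0.134875   0.059875]
  [ 0.449500   0.833875   0.427125   0.117625]
  [ 0.172500   0.153375   0.639125   0.026625]
  [ 0.242500   0.095000   0.215000   0.640500]
det(I−A) = Σ_j (I−A)_1j·C_1j = (0.95)(0.700500) + (-0.20)(0.449500) + (-0.05)(0.172500) + (-0.05)(0.242500) = 0.554825
(I − A)⁻¹ = adj(I−A) / det(I−A) ≈
  [   1.26256     0.33997     0.24309     0.10792]
  [   0.81017     1.50295     0.76984     0.21200]
  [   0.31091     0.27644     1.15194     0.04799]
  [   0.43707     0.17123     0.38751     1.15442]
The output multiplier for sector j is the column-j sum of the Leontief inverse (I − A)⁻¹ = adj(I−A) / det(I−A).
Column 1 of adj(I−A): (0.700500, 0.449500, 0.172500, 0.242500); det(I−A) = 0.554825.
m_1 = (0.700500 + 0.449500 + 0.172500 + 0.242500) / 0.554825 = 1.565 / 0.554825 ≈ 2.8207.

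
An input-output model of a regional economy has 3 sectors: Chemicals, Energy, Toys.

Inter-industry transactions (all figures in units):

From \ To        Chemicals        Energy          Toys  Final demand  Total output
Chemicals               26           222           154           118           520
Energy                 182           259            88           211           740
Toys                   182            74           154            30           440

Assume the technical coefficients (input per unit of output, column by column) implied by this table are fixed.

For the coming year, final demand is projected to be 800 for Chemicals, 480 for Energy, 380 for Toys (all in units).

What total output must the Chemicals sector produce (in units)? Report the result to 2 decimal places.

Technical coefficients a_ij = z_ij / X_j:
  a_11 = 26/520 = 0.05, a_21 = 182/520 = 0.35, a_31 = 182/520 = 0.35
  a_12 = 222/740 = 0.30, a_22 = 259/740 = 0.35, a_32 = 74/740 = 0.10
  a_13 = 154/440 = 0.35, a_23 = 88/440 = 0.20, a_33 = 154/440 = 0.35
I − A =
  [   0.95    -0.30    -0.35]
  [  -0.35     0.65    -0.20]
  [  -0.35    -0.10     0.65]
Cofactors of I−A, C_ij = (−1)^(i+j)·(minor ij) (rows/columns in the sector order above):
  C_11 = (0.65)(0.65) − (-0.20)(-0.10) = 0.4025
  C_12 = −[(-0.35)(0.65) − (-0.20)(-0.35)] = 0.2975
  C_13 = (-0.35)(-0.10) − (0.65)(-0.35) = 0.2625
  C_21 = −[(-0.30)(0.65) − (-0.35)(-0.10)] = 0.2300
  C_22 = (0.95)(0.65) − (-0.35)(-0.35) = 0.4950
  C_23 = −[(0.95)(-0.10) − (-0.30)(-0.35)] = 0.2000
  C_31 = (-0.30)(-0.20) − (-0.35)(0.65) = 0.2875
  C_32 = −[(0.95)(-0.20) − (-0.35)(-0.35)] = 0.3125
  C_33 = (0.95)(0.65) − (-0.30)(-0.35) = 0.5125
det(I−A) = Σ_j (I−A)_1j·C_1j = (0.95)(0.4025) + (-0.30)(0.2975) + (-0.35)(0.2625) = 0.20125
adj(I−A) = Cᵀ =
  [ 0.4025   0.2300   0.2875]
  [ 0.2975   0.4950   0.3125]
  [ 0.2625   0.2000   0.5125]
(I − A)⁻¹ = adj(I−A) / det(I−A) ≈
  [   2.0000     1.1429     1.4286]
  [   1.4783     2.4596     1.5528]
  [   1.3043     0.9938     2.5466]
x = (I − A)⁻¹ d = adj(I−A)·d / det(I−A), with det(I−A) = 0.20125:
  x_1 = (0.4025·800 + 0.2300·480 + 0.2875·380) / 0.20125 = 541.65 / 0.20125 ≈ 2691.43
  x_2 = (0.2975·800 + 0.4950·480 + 0.3125·380) / 0.20125 = 594.35 / 0.20125 ≈ 2953.29
  x_3 = (0.2625·800 + 0.2000·480 + 0.5125·380) / 0.20125 = 500.75 / 0.20125 ≈ 2488.20

x_1 = 2691.43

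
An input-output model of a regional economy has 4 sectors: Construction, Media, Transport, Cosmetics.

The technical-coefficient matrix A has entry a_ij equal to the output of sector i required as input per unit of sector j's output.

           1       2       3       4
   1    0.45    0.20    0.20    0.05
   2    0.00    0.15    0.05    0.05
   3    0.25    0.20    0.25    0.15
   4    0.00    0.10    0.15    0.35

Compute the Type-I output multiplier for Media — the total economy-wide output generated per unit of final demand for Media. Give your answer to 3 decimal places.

I − A =
  [   0.55    -0.20    -0.20    -0.05]
  [   0.00     0.85    -0.05    -0.05]
  [  -0.25    -0.20     0.75    -0.15]
  [   0.00    -0.10    -0.15     0.65]
Compute the cofactors C_ij = (−1)^(i+j)·(3×3 minor ij) of I−A; the adjugate is their transpose:
adj(I−A) = Cᵀ =
  [ 0.382750   0.127250   0.124125   0.067875]
  [ 0.010000   0.221375   0.022000   0.022875]
  [ 0.136875   0.113500   0.301125   0.088750]
  [ 0.033125   0.060250   0.072875   0.300125]
det(I−A) = Σ_j (I−A)_1j·C_1j = (0.55)(0.382750) + (-0.20)(0.010000) + (-0.20)(0.136875) + (-0.05)(0.033125) = 0.17948125
(I − A)⁻¹ = adj(I−A) / det(I−A) ≈
  [   2.1325     0.7090     0.6916     0.3782]
  [   0.0557     1.2334     0.1226     0.1275]
  [   0.7626     0.6324     1.6778     0.4945]
  [   0.1846     0.3357     0.4060     1.6722]
The output multiplier for sector j is the column-j sum of the Leontief inverse (I − A)⁻¹ = adj(I−A) / det(I−A).
Column 2 of adj(I−A): (0.127250, 0.221375, 0.113500, 0.060250); det(I−A) = 0.17948125.
m_2 = (0.127250 + 0.221375 + 0.113500 + 0.060250) / 0.17948125 = 0.522375 / 0.17948125 ≈ 2.910.

m_2 = 2.910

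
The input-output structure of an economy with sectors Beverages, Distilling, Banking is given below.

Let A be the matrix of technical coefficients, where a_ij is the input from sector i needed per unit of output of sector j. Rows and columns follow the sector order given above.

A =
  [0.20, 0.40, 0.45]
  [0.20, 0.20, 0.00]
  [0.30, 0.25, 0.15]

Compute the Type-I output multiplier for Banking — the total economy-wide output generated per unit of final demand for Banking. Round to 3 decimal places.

I − A =
  [   0.80    -0.40    -0.45]
  [  -0.20     0.80     0.00]
  [  -0.30    -0.25     0.85]
Cofactors of I−A, C_ij = (−1)^(i+j)·(minor ij) (rows/columns in the sector order above):
  C_11 = (0.80)(0.85) − (0.00)(-0.25) = 0.6800
  C_12 = −[(-0.20)(0.85) − (0.00)(-0.30)] = 0.1700
  C_13 = (-0.20)(-0.25) − (0.80)(-0.30) = 0.2900
  C_21 = −[(-0.40)(0.85) − (-0.45)(-0.25)] = 0.4525
  C_22 = (0.80)(0.85) − (-0.45)(-0.30) = 0.5450
  C_23 = −[(0.80)(-0.25) − (-0.40)(-0.30)] = 0.3200
  C_31 = (-0.40)(0.00) − (-0.45)(0.80) = 0.3600
  C_32 = −[(0.80)(0.00) − (-0.45)(-0.20)] = 0.0900
  C_33 = (0.80)(0.80) − (-0.40)(-0.20) = 0.5600
det(I−A) = Σ_j (I−A)_1j·C_1j = (0.80)(0.6800) + (-0.40)(0.1700) + (-0.45)(0.2900) = 0.3455
adj(I−A) = Cᵀ =
  [ 0.6800   0.4525   0.3600]
  [ 0.1700   0.5450   0.0900]
  [ 0.2900   0.3200   0.5600]
(I − A)⁻¹ = adj(I−A) / det(I−A) ≈
  [   1.9682     1.3097     1.0420]
  [   0.4920     1.5774     0.2605]
  [   0.8394     0.9262     1.6208]
The output multiplier for sector j is the column-j sum of the Leontief inverse (I − A)⁻¹ = adj(I−A) / det(I−A).
Column 3 of adj(I−A): (0.3600, 0.0900, 0.5600); det(I−A) = 0.3455.
m_3 = (0.3600 + 0.0900 + 0.5600) / 0.3455 = 1.01 / 0.3455 ≈ 2.923.

m_3 = 2.923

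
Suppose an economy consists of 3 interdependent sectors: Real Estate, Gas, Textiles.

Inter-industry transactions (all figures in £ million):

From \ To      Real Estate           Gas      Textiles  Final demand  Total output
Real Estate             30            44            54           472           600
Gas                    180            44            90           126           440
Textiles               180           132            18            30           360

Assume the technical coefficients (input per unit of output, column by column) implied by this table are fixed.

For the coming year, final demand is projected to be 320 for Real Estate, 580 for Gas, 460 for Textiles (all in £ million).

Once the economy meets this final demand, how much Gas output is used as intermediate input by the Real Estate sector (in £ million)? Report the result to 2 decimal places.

Technical coefficients a_ij = z_ij / X_j:
  a_11 = 30/600 = 0.05, a_21 = 180/600 = 0.30, a_31 = 180/600 = 0.30
  a_12 = 44/440 = 0.10, a_22 = 44/440 = 0.10, a_32 = 132/440 = 0.30
  a_13 = 54/360 = 0.15, a_23 = 90/360 = 0.25, a_33 = 18/360 = 0.05
I − A =
  [   0.95    -0.10    -0.15]
  [  -0.30     0.90    -0.25]
  [  -0.30    -0.30     0.95]
Cofactors of I−A, C_ij = (−1)^(i+j)·(minor ij) (rows/columns in the sector order above):
  C_11 = (0.90)(0.95) − (-0.25)(-0.30) = 0.7800
  C_12 = −[(-0.30)(0.95) − (-0.25)(-0.30)] = 0.3600
  C_13 = (-0.30)(-0.30) − (0.90)(-0.30) = 0.3600
  C_21 = −[(-0.10)(0.95) − (-0.15)(-0.30)] = 0.1400
  C_22 = (0.95)(0.95) − (-0.15)(-0.30) = 0.8575
  C_23 = −[(0.95)(-0.30) − (-0.10)(-0.30)] = 0.3150
  C_31 = (-0.10)(-0.25) − (-0.15)(0.90) = 0.1600
  C_32 = −[(0.95)(-0.25) − (-0.15)(-0.30)] = 0.2825
  C_33 = (0.95)(0.90) − (-0.10)(-0.30) = 0.8250
det(I−A) = Σ_j (I−A)_1j·C_1j = (0.95)(0.7800) + (-0.10)(0.3600) + (-0.15)(0.3600) = 0.6510
adj(I−A) = Cᵀ =
  [ 0.7800   0.1400   0.1600]
  [ 0.3600   0.8575   0.2825]
  [ 0.3600   0.3150   0.8250]
(I − A)⁻¹ = adj(I−A) / det(I−A) ≈
  [   1.1982     0.2151     0.2458]
  [   0.5530     1.3172     0.4339]
  [   0.5530     0.4839     1.2673]
First solve x = (I − A)⁻¹ d = adj(I−A)·d / det(I−A); in particular x_1 = (0.7800·320 + 0.1400·580 + 0.1600·460) / 0.6510 = 404.40 / 0.6510 ≈ 621.1982.
Intermediate flow from 2 to 1: z_21 = a_21 · x_1 = 0.30 × 404.40 / 0.6510 = 121.32 / 0.6510 ≈ 186.36.

z_21 = 186.36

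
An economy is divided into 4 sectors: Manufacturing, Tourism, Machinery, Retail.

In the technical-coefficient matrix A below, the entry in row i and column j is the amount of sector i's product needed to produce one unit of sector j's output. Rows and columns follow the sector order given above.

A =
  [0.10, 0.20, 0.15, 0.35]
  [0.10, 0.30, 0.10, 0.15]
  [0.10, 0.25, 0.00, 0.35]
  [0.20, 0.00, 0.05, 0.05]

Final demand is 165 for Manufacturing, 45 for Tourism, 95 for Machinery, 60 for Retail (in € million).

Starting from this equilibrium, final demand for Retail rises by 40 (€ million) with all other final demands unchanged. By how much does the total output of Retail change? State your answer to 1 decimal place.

I − A =
  [   0.90    -0.20    -0.15    -0.35]
  [  -0.10     0.70    -0.10    -0.15]
  [  -0.10    -0.25     1.00    -0.35]
  [  -0.20     0.00    -0.05     0.95]
Compute the cofactors C_ij = (−1)^(i+j)·(3×3 minor ij) of I−A; the adjugate is their transpose:
adj(I−A) = Cᵀ =
  [ 0.627125   0.226500   0.132500   0.315625]
  [ 0.140500   0.742750   0.105750   0.208000]
  [ 0.146750   0.229250   0.524500   0.283500]
  [ 0.139750   0.059750   0.055500   0.571250]
det(I−A) = Σ_j (I−A)_1j·C_1j = (0.90)(0.627125) + (-0.20)(0.140500) + (-0.15)(0.146750) + (-0.35)(0.139750) = 0.4653875
(I − A)⁻¹ = adj(I−A) / det(I−A) ≈
  [   1.3475     0.4867     0.2847     0.6782]
  [   0.3019     1.5960     0.2272     0.4469]
  [   0.3153     0.4926     1.1270     0.6092]
  [   0.3003     0.1284     0.1193     1.2275]
Δx = (I − A)⁻¹ Δd with Δd having +40 in the Retail component and 0 elsewhere.
So Δx_4 = L_44 · (+40), where L_44 = adj(I−A)_44 / det(I−A) = 0.571250 / 0.4653875.
Δx_4 = 0.571250 × (+40) / 0.4653875 = 22.85 / 0.4653875 ≈ 49.1.

Δx_4 = 49.1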